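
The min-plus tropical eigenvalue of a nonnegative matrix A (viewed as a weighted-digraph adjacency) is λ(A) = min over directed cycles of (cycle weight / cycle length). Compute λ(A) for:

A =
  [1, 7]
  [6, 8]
λ(A) = 1

Enumerate directed cycles and compute their means (weight / length). Sample:
  cycle 0 → 0: weight = 1, length = 1, mean = 1/1 ≈ 1.000
  cycle 1 → 1: weight = 8, length = 1, mean = 8/1 ≈ 8.000
  cycle 0 → 1 → 0: weight = 13, length = 2, mean = 13/2 ≈ 6.500
  cycle 1 → 0 → 1: weight = 13, length = 2, mean = 13/2 ≈ 6.500
Minimum mean = 1.000, attained e.g. along the cycle 0 → 0 with weight 1 and length 1. So λ(A) = 1/1 = 1.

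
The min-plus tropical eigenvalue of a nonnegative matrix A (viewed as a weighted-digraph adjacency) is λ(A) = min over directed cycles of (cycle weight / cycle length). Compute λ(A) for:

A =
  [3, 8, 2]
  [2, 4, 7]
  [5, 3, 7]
λ(A) = 7/3

Enumerate directed cycles and compute their means (weight / length). Sample:
  cycle 0 → 0: weight = 3, length = 1, mean = 3/1 ≈ 3.000
  cycle 1 → 1: weight = 4, length = 1, mean = 4/1 ≈ 4.000
  cycle 2 → 2: weight = 7, length = 1, mean = 7/1 ≈ 7.000
  cycle 0 → 1 → 0: weight = 10, length = 2, mean = 10/2 ≈ 5.000
  cycle 0 → 2 → 0: weight = 7, length = 2, mean = 7/2 ≈ 3.500
  cycle 1 → 0 → 1: weight = 10, length = 2, mean = 10/2 ≈ 5.000
Minimum mean = 2.333, attained e.g. along the cycle 0 → 2 → 1 → 0 with weight 7 and length 3. So λ(A) = 7/3 = 7/3.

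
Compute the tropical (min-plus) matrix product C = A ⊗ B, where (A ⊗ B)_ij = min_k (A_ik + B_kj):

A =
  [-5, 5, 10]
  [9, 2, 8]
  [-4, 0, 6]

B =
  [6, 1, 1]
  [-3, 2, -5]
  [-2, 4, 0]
A ⊗ B =
  [1, -4, -4]
  [-1, 4, -3]
  [-3, -3, -5]

Apply the min-plus product entry-by-entry:
  C[0][0] = min over k of (A[0][0] + B[0][0] = -5 + 6 = 1, A[0][1] + B[1][0] = 5 + -3 = 2, A[0][2] + B[2][0] = 10 + -2 = 8) = 1 (attained at k = 0)
  C[0][1] = min over k of (A[0][0] + B[0][1] = -5 + 1 = -4, A[0][1] + B[1][1] = 5 + 2 = 7, A[0][2] + B[2][1] = 10 + 4 = 14) = -4 (attained at k = 0)
  C[0][2] = min over k of (A[0][0] + B[0][2] = -5 + 1 = -4, A[0][1] + B[1][2] = 5 + -5 = 0, A[0][2] + B[2][2] = 10 + 0 = 10) = -4 (attained at k = 0)
  C[1][0] = min over k of (A[1][0] + B[0][0] = 9 + 6 = 15, A[1][1] + B[1][0] = 2 + -3 = -1, A[1][2] + B[2][0] = 8 + -2 = 6) = -1 (attained at k = 1)
  C[1][1] = min over k of (A[1][0] + B[0][1] = 9 + 1 = 10, A[1][1] + B[1][1] = 2 + 2 = 4, A[1][2] + B[2][1] = 8 + 4 = 12) = 4 (attained at k = 1)
  C[1][2] = min over k of (A[1][0] + B[0][2] = 9 + 1 = 10, A[1][1] + B[1][2] = 2 + -5 = -3, A[1][2] + B[2][2] = 8 + 0 = 8) = -3 (attained at k = 1)
  C[2][0] = min over k of (A[2][0] + B[0][0] = -4 + 6 = 2, A[2][1] + B[1][0] = 0 + -3 = -3, A[2][2] + B[2][0] = 6 + -2 = 4) = -3 (attained at k = 1)
  C[2][1] = min over k of (A[2][0] + B[0][1] = -4 + 1 = -3, A[2][1] + B[1][1] = 0 + 2 = 2, A[2][2] + B[2][1] = 6 + 4 = 10) = -3 (attained at k = 0)
  C[2][2] = min over k of (A[2][0] + B[0][2] = -4 + 1 = -3, A[2][1] + B[1][2] = 0 + -5 = -5, A[2][2] + B[2][2] = 6 + 0 = 6) = -5 (attained at k = 1)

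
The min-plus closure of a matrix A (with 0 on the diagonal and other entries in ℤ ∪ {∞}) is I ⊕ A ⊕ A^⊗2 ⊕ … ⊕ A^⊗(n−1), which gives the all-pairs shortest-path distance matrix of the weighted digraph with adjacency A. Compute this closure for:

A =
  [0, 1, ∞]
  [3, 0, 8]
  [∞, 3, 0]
Closure =
  [0, 1, 9]
  [3, 0, 8]
  [6, 3, 0]

This is the Floyd-Warshall all-pairs shortest-path computation. For each intermediate vertex k = 0, 1, …, 2, update dist[i][j] ← min(dist[i][j], dist[i][k] + dist[k][j]). The final matrix gives, for each (i, j), the minimum total weight of any directed path from i to j (possibly empty when i = j).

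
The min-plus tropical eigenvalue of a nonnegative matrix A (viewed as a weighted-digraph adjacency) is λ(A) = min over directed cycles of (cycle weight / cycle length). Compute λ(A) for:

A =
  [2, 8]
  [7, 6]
λ(A) = 2

Enumerate directed cycles and compute their means (weight / length). Sample:
  cycle 0 → 0: weight = 2, length = 1, mean = 2/1 ≈ 2.000
  cycle 1 → 1: weight = 6, length = 1, mean = 6/1 ≈ 6.000
  cycle 0 → 1 → 0: weight = 15, length = 2, mean = 15/2 ≈ 7.500
  cycle 1 → 0 → 1: weight = 15, length = 2, mean = 15/2 ≈ 7.500
Minimum mean = 2.000, attained e.g. along the cycle 0 → 0 with weight 2 and length 1. So λ(A) = 2/1 = 2.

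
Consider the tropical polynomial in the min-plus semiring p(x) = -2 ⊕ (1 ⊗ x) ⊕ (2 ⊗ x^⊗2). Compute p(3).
p(3) = -2

A tropical monomial a ⊗ x^⊗i evaluates to a + i · x. Evaluating each term at x = 3:
  Term 0 contributes -2 + 0 · 3 = -2
  Term 1 contributes 1 + 1 · 3 = 4
  Term 2 contributes 2 + 2 · 3 = 8
p(3) = ⊕ of these = min[-2, 4, 8] = -2.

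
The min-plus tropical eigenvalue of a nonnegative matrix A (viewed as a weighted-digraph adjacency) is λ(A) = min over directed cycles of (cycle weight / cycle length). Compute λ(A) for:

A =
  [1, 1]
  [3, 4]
λ(A) = 1

Enumerate directed cycles and compute their means (weight / length). Sample:
  cycle 0 → 0: weight = 1, length = 1, mean = 1/1 ≈ 1.000
  cycle 1 → 1: weight = 4, length = 1, mean = 4/1 ≈ 4.000
  cycle 0 → 1 → 0: weight = 4, length = 2, mean = 4/2 ≈ 2.000
  cycle 1 → 0 → 1: weight = 4, length = 2, mean = 4/2 ≈ 2.000
Minimum mean = 1.000, attained e.g. along the cycle 0 → 0 with weight 1 and length 1. So λ(A) = 1/1 = 1.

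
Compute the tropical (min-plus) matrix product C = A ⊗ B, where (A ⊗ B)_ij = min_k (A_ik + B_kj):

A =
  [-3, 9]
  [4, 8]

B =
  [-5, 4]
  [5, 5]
A ⊗ B =
  [-8, 1]
  [-1, 8]

Apply the min-plus product entry-by-entry:
  C[0][0] = min over k of (A[0][0] + B[0][0] = -3 + -5 = -8, A[0][1] + B[1][0] = 9 + 5 = 14) = -8 (attained at k = 0)
  C[0][1] = min over k of (A[0][0] + B[0][1] = -3 + 4 = 1, A[0][1] + B[1][1] = 9 + 5 = 14) = 1 (attained at k = 0)
  C[1][0] = min over k of (A[1][0] + B[0][0] = 4 + -5 = -1, A[1][1] + B[1][0] = 8 + 5 = 13) = -1 (attained at k = 0)
  C[1][1] = min over k of (A[1][0] + B[0][1] = 4 + 4 = 8, A[1][1] + B[1][1] = 8 + 5 = 13) = 8 (attained at k = 0)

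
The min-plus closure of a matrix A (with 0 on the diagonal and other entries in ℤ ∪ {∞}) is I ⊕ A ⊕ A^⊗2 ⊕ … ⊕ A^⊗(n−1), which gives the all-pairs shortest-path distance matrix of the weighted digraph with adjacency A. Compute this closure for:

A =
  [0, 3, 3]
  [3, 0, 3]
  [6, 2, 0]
Closure =
  [0, 3, 3]
  [3, 0, 3]
  [5, 2, 0]

This is the Floyd-Warshall all-pairs shortest-path computation. For each intermediate vertex k = 0, 1, …, 2, update dist[i][j] ← min(dist[i][j], dist[i][k] + dist[k][j]). The final matrix gives, for each (i, j), the minimum total weight of any directed path from i to j (possibly empty when i = j).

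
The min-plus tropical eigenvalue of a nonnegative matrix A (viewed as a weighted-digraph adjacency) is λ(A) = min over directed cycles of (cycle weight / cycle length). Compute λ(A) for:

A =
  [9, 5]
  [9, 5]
λ(A) = 5

Enumerate directed cycles and compute their means (weight / length). Sample:
  cycle 0 → 0: weight = 9, length = 1, mean = 9/1 ≈ 9.000
  cycle 1 → 1: weight = 5, length = 1, mean = 5/1 ≈ 5.000
  cycle 0 → 1 → 0: weight = 14, length = 2, mean = 14/2 ≈ 7.000
  cycle 1 → 0 → 1: weight = 14, length = 2, mean = 14/2 ≈ 7.000
Minimum mean = 5.000, attained e.g. along the cycle 1 → 1 with weight 5 and length 1. So λ(A) = 5/1 = 5.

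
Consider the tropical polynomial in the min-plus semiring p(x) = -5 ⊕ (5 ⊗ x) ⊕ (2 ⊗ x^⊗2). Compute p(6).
p(6) = -5

A tropical monomial a ⊗ x^⊗i evaluates to a + i · x. Evaluating each term at x = 6:
  Term 0 contributes -5 + 0 · 6 = -5
  Term 1 contributes 5 + 1 · 6 = 11
  Term 2 contributes 2 + 2 · 6 = 14
p(6) = ⊕ of these = min[-5, 11, 14] = -5.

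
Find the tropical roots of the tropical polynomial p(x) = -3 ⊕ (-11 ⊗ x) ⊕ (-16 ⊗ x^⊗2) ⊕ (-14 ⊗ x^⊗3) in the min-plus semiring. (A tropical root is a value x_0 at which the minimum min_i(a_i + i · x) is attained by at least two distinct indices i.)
Roots: {-2, 5, 8}

Each tropical root is a break point of the lower envelope of the lines y = a_i + i · x (there are 4 lines, with slopes 0, 1, ..., 3). Only the lines that attain the minimum somewhere contribute to roots; other lines are dominated. Here the surviving (envelope) indices are i = 3, i = 2, i = 1, i = 0.
Intersections between consecutive envelope lines give the roots: for adjacent envelope indices i < j the intersection is x = (a_i − a_j) / (j − i). Reading off the sorted break points: {-2, 5, 8}.
Verification: at each break x_0, at least two indices attain the minimum of min_i(a_i + i · x_0).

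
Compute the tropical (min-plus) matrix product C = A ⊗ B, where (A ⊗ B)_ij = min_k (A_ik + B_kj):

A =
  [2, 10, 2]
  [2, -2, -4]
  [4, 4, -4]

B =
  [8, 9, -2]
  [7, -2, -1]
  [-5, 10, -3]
A ⊗ B =
  [-3, 8, -1]
  [-9, -4, -7]
  [-9, 2, -7]

Apply the min-plus product entry-by-entry:
  C[0][0] = min over k of (A[0][0] + B[0][0] = 2 + 8 = 10, A[0][1] + B[1][0] = 10 + 7 = 17, A[0][2] + B[2][0] = 2 + -5 = -3) = -3 (attained at k = 2)
  C[0][1] = min over k of (A[0][0] + B[0][1] = 2 + 9 = 11, A[0][1] + B[1][1] = 10 + -2 = 8, A[0][2] + B[2][1] = 2 + 10 = 12) = 8 (attained at k = 1)
  C[0][2] = min over k of (A[0][0] + B[0][2] = 2 + -2 = 0, A[0][1] + B[1][2] = 10 + -1 = 9, A[0][2] + B[2][2] = 2 + -3 = -1) = -1 (attained at k = 2)
  C[1][0] = min over k of (A[1][0] + B[0][0] = 2 + 8 = 10, A[1][1] + B[1][0] = -2 + 7 = 5, A[1][2] + B[2][0] = -4 + -5 = -9) = -9 (attained at k = 2)
  C[1][1] = min over k of (A[1][0] + B[0][1] = 2 + 9 = 11, A[1][1] + B[1][1] = -2 + -2 = -4, A[1][2] + B[2][1] = -4 + 10 = 6) = -4 (attained at k = 1)
  C[1][2] = min over k of (A[1][0] + B[0][2] = 2 + -2 = 0, A[1][1] + B[1][2] = -2 + -1 = -3, A[1][2] + B[2][2] = -4 + -3 = -7) = -7 (attained at k = 2)
  C[2][0] = min over k of (A[2][0] + B[0][0] = 4 + 8 = 12, A[2][1] + B[1][0] = 4 + 7 = 11, A[2][2] + B[2][0] = -4 + -5 = -9) = -9 (attained at k = 2)
  C[2][1] = min over k of (A[2][0] + B[0][1] = 4 + 9 = 13, A[2][1] + B[1][1] = 4 + -2 = 2, A[2][2] + B[2][1] = -4 + 10 = 6) = 2 (attained at k = 1)
  C[2][2] = min over k of (A[2][0] + B[0][2] = 4 + -2 = 2, A[2][1] + B[1][2] = 4 + -1 = 3, A[2][2] + B[2][2] = -4 + -3 = -7) = -7 (attained at k = 2)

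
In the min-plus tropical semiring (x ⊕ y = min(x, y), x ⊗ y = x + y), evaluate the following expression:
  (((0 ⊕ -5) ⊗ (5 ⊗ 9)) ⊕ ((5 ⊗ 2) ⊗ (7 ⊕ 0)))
(((0 ⊕ -5) ⊗ (5 ⊗ 9)) ⊕ ((5 ⊗ 2) ⊗ (7 ⊕ 0))) = 7

Expand innermost to outermost. Recall ⊕ takes the minimum of its arguments and ⊗ takes their sum. Working out the expression (((0 ⊕ -5) ⊗ (5 ⊗ 9)) ⊕ ((5 ⊗ 2) ⊗ (7 ⊕ 0))) gives 7.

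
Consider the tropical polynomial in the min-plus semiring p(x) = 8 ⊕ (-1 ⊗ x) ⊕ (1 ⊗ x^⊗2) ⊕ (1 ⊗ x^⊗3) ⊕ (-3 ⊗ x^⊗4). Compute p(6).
p(6) = 5

A tropical monomial a ⊗ x^⊗i evaluates to a + i · x. Evaluating each term at x = 6:
  Term 0 contributes 8 + 0 · 6 = 8
  Term 1 contributes -1 + 1 · 6 = 5
  Term 2 contributes 1 + 2 · 6 = 13
  Term 3 contributes 1 + 3 · 6 = 19
  Term 4 contributes -3 + 4 · 6 = 21
p(6) = ⊕ of these = min[8, 5, 13, 19, 21] = 5.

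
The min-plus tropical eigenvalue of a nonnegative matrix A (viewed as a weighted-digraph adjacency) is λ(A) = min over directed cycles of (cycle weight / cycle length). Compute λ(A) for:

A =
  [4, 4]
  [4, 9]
λ(A) = 4

Enumerate directed cycles and compute their means (weight / length). Sample:
  cycle 0 → 0: weight = 4, length = 1, mean = 4/1 ≈ 4.000
  cycle 1 → 1: weight = 9, length = 1, mean = 9/1 ≈ 9.000
  cycle 0 → 1 → 0: weight = 8, length = 2, mean = 8/2 ≈ 4.000
  cycle 1 → 0 → 1: weight = 8, length = 2, mean = 8/2 ≈ 4.000
Minimum mean = 4.000, attained e.g. along the cycle 0 → 0 with weight 4 and length 1. So λ(A) = 4/1 = 4.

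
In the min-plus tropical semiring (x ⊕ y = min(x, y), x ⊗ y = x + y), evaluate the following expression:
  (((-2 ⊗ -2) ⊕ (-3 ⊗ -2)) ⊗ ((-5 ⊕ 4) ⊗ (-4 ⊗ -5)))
(((-2 ⊗ -2) ⊕ (-3 ⊗ -2)) ⊗ ((-5 ⊕ 4) ⊗ (-4 ⊗ -5))) = -19

Expand innermost to outermost. Recall ⊕ takes the minimum of its arguments and ⊗ takes their sum. Working out the expression (((-2 ⊗ -2) ⊕ (-3 ⊗ -2)) ⊗ ((-5 ⊕ 4) ⊗ (-4 ⊗ -5))) gives -19.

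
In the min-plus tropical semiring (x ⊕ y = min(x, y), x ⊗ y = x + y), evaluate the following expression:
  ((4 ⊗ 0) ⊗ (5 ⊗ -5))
((4 ⊗ 0) ⊗ (5 ⊗ -5)) = 4

Expand innermost to outermost. Recall ⊕ takes the minimum of its arguments and ⊗ takes their sum. Working out the expression ((4 ⊗ 0) ⊗ (5 ⊗ -5)) gives 4.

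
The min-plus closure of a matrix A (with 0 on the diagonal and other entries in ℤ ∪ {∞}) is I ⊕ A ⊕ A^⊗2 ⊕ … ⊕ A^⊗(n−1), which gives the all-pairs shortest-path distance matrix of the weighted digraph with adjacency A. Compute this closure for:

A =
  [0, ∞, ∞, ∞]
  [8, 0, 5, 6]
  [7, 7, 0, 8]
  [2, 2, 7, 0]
Closure =
  [0, ∞, ∞, ∞]
  [8, 0, 5, 6]
  [7, 7, 0, 8]
  [2, 2, 7, 0]

This is the Floyd-Warshall all-pairs shortest-path computation. For each intermediate vertex k = 0, 1, …, 3, update dist[i][j] ← min(dist[i][j], dist[i][k] + dist[k][j]). The final matrix gives, for each (i, j), the minimum total weight of any directed path from i to j (possibly empty when i = j).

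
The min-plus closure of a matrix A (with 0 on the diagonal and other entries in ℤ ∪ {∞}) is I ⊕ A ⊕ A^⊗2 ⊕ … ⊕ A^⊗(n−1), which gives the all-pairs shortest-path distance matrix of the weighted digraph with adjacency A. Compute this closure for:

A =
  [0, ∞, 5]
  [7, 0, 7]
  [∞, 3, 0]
Closure =
  [0, 8, 5]
  [7, 0, 7]
  [10, 3, 0]

This is the Floyd-Warshall all-pairs shortest-path computation. For each intermediate vertex k = 0, 1, …, 2, update dist[i][j] ← min(dist[i][j], dist[i][k] + dist[k][j]). The final matrix gives, for each (i, j), the minimum total weight of any directed path from i to j (possibly empty when i = j).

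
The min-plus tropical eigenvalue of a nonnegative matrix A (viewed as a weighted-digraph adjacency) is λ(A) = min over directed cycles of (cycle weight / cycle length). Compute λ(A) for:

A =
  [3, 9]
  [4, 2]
λ(A) = 2

Enumerate directed cycles and compute their means (weight / length). Sample:
  cycle 0 → 0: weight = 3, length = 1, mean = 3/1 ≈ 3.000
  cycle 1 → 1: weight = 2, length = 1, mean = 2/1 ≈ 2.000
  cycle 0 → 1 → 0: weight = 13, length = 2, mean = 13/2 ≈ 6.500
  cycle 1 → 0 → 1: weight = 13, length = 2, mean = 13/2 ≈ 6.500
Minimum mean = 2.000, attained e.g. along the cycle 1 → 1 with weight 2 and length 1. So λ(A) = 2/1 = 2.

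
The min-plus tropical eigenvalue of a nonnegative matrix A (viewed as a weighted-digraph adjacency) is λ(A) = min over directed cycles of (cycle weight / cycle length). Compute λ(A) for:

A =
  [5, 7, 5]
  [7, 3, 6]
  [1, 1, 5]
λ(A) = 3

Enumerate directed cycles and compute their means (weight / length). Sample:
  cycle 0 → 0: weight = 5, length = 1, mean = 5/1 ≈ 5.000
  cycle 1 → 1: weight = 3, length = 1, mean = 3/1 ≈ 3.000
  cycle 2 → 2: weight = 5, length = 1, mean = 5/1 ≈ 5.000
  cycle 0 → 1 → 0: weight = 14, length = 2, mean = 14/2 ≈ 7.000
  cycle 0 → 2 → 0: weight = 6, length = 2, mean = 6/2 ≈ 3.000
  cycle 1 → 0 → 1: weight = 14, length = 2, mean = 14/2 ≈ 7.000
Minimum mean = 3.000, attained e.g. along the cycle 1 → 1 with weight 3 and length 1. So λ(A) = 3/1 = 3.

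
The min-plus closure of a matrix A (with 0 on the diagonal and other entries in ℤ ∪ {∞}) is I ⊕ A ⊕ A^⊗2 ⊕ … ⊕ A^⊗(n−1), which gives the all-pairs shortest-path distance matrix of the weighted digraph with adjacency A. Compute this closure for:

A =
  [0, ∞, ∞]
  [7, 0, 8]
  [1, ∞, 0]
Closure =
  [0, ∞, ∞]
  [7, 0, 8]
  [1, ∞, 0]

This is the Floyd-Warshall all-pairs shortest-path computation. For each intermediate vertex k = 0, 1, …, 2, update dist[i][j] ← min(dist[i][j], dist[i][k] + dist[k][j]). The final matrix gives, for each (i, j), the minimum total weight of any directed path from i to j (possibly empty when i = j).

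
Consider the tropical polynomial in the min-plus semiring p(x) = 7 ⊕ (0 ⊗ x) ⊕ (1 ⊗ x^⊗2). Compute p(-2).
p(-2) = -3

A tropical monomial a ⊗ x^⊗i evaluates to a + i · x. Evaluating each term at x = -2:
  Term 0 contributes 7 + 0 · -2 = 7
  Term 1 contributes 0 + 1 · -2 = -2
  Term 2 contributes 1 + 2 · -2 = -3
p(-2) = ⊕ of these = min[7, -2, -3] = -3.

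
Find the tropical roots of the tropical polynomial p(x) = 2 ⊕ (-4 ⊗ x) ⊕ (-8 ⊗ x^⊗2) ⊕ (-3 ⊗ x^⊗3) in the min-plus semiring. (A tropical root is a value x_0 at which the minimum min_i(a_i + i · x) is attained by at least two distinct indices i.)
Roots: {-5, 4, 6}

Each tropical root is a break point of the lower envelope of the lines y = a_i + i · x (there are 4 lines, with slopes 0, 1, ..., 3). Only the lines that attain the minimum somewhere contribute to roots; other lines are dominated. Here the surviving (envelope) indices are i = 3, i = 2, i = 1, i = 0.
Intersections between consecutive envelope lines give the roots: for adjacent envelope indices i < j the intersection is x = (a_i − a_j) / (j − i). Reading off the sorted break points: {-5, 4, 6}.
Verification: at each break x_0, at least two indices attain the minimum of min_i(a_i + i · x_0).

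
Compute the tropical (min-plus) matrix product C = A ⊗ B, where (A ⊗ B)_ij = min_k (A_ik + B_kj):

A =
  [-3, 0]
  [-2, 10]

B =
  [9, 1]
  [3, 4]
A ⊗ B =
  [3, -2]
  [7, -1]

Apply the min-plus product entry-by-entry:
  C[0][0] = min over k of (A[0][0] + B[0][0] = -3 + 9 = 6, A[0][1] + B[1][0] = 0 + 3 = 3) = 3 (attained at k = 1)
  C[0][1] = min over k of (A[0][0] + B[0][1] = -3 + 1 = -2, A[0][1] + B[1][1] = 0 + 4 = 4) = -2 (attained at k = 0)
  C[1][0] = min over k of (A[1][0] + B[0][0] = -2 + 9 = 7, A[1][1] + B[1][0] = 10 + 3 = 13) = 7 (attained at k = 0)
  C[1][1] = min over k of (A[1][0] + B[0][1] = -2 + 1 = -1, A[1][1] + B[1][1] = 10 + 4 = 14) = -1 (attained at k = 0)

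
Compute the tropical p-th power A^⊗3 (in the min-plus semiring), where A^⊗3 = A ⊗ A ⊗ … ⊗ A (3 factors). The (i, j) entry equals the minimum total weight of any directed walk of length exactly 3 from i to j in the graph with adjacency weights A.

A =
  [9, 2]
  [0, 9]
A^⊗3 =
  [11, 4]
  [2, 11]

Each entry (A^⊗3)_ij equals the minimum over all length-3 walks i = v_0 → v_1 → … → v_3 = j of Σ_t A[v_t][v_{t+1}]. For example, for (i, j) = (0, 1) we minimise over 4 possible intermediate vertex sequences; the minimum is 4, attained along the walk 0 → 1 → 0 → 1.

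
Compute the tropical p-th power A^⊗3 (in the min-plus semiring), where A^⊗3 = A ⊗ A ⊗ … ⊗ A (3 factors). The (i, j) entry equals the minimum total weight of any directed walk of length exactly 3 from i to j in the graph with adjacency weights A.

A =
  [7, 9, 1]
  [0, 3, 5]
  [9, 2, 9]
A^⊗3 =
  [3, 6, 8]
  [6, 3, 4]
  [5, 8, 3]

Each entry (A^⊗3)_ij equals the minimum over all length-3 walks i = v_0 → v_1 → … → v_3 = j of Σ_t A[v_t][v_{t+1}]. For example, for (i, j) = (0, 2) we minimise over 9 possible intermediate vertex sequences; the minimum is 8, attained along the walk 0 → 2 → 1 → 2.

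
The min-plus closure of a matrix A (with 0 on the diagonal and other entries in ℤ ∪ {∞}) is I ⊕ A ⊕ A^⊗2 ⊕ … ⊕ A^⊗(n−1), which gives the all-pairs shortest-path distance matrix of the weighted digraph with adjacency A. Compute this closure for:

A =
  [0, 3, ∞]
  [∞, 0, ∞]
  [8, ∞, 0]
Closure =
  [0, 3, ∞]
  [∞, 0, ∞]
  [8, 11, 0]

This is the Floyd-Warshall all-pairs shortest-path computation. For each intermediate vertex k = 0, 1, …, 2, update dist[i][j] ← min(dist[i][j], dist[i][k] + dist[k][j]). The final matrix gives, for each (i, j), the minimum total weight of any directed path from i to j (possibly empty when i = j).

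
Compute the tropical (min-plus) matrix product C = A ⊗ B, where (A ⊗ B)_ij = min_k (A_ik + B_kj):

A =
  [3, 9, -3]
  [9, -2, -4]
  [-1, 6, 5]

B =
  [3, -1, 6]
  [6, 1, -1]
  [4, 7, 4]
A ⊗ B =
  [1, 2, 1]
  [0, -1, -3]
  [2, -2, 5]

Apply the min-plus product entry-by-entry:
  C[0][0] = min over k of (A[0][0] + B[0][0] = 3 + 3 = 6, A[0][1] + B[1][0] = 9 + 6 = 15, A[0][2] + B[2][0] = -3 + 4 = 1) = 1 (attained at k = 2)
  C[0][1] = min over k of (A[0][0] + B[0][1] = 3 + -1 = 2, A[0][1] + B[1][1] = 9 + 1 = 10, A[0][2] + B[2][1] = -3 + 7 = 4) = 2 (attained at k = 0)
  C[0][2] = min over k of (A[0][0] + B[0][2] = 3 + 6 = 9, A[0][1] + B[1][2] = 9 + -1 = 8, A[0][2] + B[2][2] = -3 + 4 = 1) = 1 (attained at k = 2)
  C[1][0] = min over k of (A[1][0] + B[0][0] = 9 + 3 = 12, A[1][1] + B[1][0] = -2 + 6 = 4, A[1][2] + B[2][0] = -4 + 4 = 0) = 0 (attained at k = 2)
  C[1][1] = min over k of (A[1][0] + B[0][1] = 9 + -1 = 8, A[1][1] + B[1][1] = -2 + 1 = -1, A[1][2] + B[2][1] = -4 + 7 = 3) = -1 (attained at k = 1)
  C[1][2] = min over k of (A[1][0] + B[0][2] = 9 + 6 = 15, A[1][1] + B[1][2] = -2 + -1 = -3, A[1][2] + B[2][2] = -4 + 4 = 0) = -3 (attained at k = 1)
  C[2][0] = min over k of (A[2][0] + B[0][0] = -1 + 3 = 2, A[2][1] + B[1][0] = 6 + 6 = 12, A[2][2] + B[2][0] = 5 + 4 = 9) = 2 (attained at k = 0)
  C[2][1] = min over k of (A[2][0] + B[0][1] = -1 + -1 = -2, A[2][1] + B[1][1] = 6 + 1 = 7, A[2][2] + B[2][1] = 5 + 7 = 12) = -2 (attained at k = 0)
  C[2][2] = min over k of (A[2][0] + B[0][2] = -1 + 6 = 5, A[2][1] + B[1][2] = 6 + -1 = 5, A[2][2] + B[2][2] = 5 + 4 = 9) = 5 (attained at k = 0)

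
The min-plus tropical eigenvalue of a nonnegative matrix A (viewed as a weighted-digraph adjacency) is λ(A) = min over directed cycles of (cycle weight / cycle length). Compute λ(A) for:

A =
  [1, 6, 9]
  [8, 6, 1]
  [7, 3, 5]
λ(A) = 1

Enumerate directed cycles and compute their means (weight / length). Sample:
  cycle 0 → 0: weight = 1, length = 1, mean = 1/1 ≈ 1.000
  cycle 1 → 1: weight = 6, length = 1, mean = 6/1 ≈ 6.000
  cycle 2 → 2: weight = 5, length = 1, mean = 5/1 ≈ 5.000
  cycle 0 → 1 → 0: weight = 14, length = 2, mean = 14/2 ≈ 7.000
  cycle 0 → 2 → 0: weight = 16, length = 2, mean = 16/2 ≈ 8.000
  cycle 1 → 0 → 1: weight = 14, length = 2, mean = 14/2 ≈ 7.000
Minimum mean = 1.000, attained e.g. along the cycle 0 → 0 with weight 1 and length 1. So λ(A) = 1/1 = 1.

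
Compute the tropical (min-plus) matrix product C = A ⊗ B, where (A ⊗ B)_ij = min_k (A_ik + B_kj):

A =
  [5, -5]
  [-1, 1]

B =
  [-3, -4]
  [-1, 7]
A ⊗ B =
  [-6, 1]
  [-4, -5]

Apply the min-plus product entry-by-entry:
  C[0][0] = min over k of (A[0][0] + B[0][0] = 5 + -3 = 2, A[0][1] + B[1][0] = -5 + -1 = -6) = -6 (attained at k = 1)
  C[0][1] = min over k of (A[0][0] + B[0][1] = 5 + -4 = 1, A[0][1] + B[1][1] = -5 + 7 = 2) = 1 (attained at k = 0)
  C[1][0] = min over k of (A[1][0] + B[0][0] = -1 + -3 = -4, A[1][1] + B[1][0] = 1 + -1 = 0) = -4 (attained at k = 0)
  C[1][1] = min over k of (A[1][0] + B[0][1] = -1 + -4 = -5, A[1][1] + B[1][1] = 1 + 7 = 8) = -5 (attained at k = 0)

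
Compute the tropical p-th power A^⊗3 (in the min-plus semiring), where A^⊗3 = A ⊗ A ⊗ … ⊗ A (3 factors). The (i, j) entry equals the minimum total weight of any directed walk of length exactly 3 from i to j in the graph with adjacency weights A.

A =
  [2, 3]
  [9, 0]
A^⊗3 =
  [6, 3]
  [9, 0]

Each entry (A^⊗3)_ij equals the minimum over all length-3 walks i = v_0 → v_1 → … → v_3 = j of Σ_t A[v_t][v_{t+1}]. For example, for (i, j) = (0, 1) we minimise over 4 possible intermediate vertex sequences; the minimum is 3, attained along the walk 0 → 1 → 1 → 1.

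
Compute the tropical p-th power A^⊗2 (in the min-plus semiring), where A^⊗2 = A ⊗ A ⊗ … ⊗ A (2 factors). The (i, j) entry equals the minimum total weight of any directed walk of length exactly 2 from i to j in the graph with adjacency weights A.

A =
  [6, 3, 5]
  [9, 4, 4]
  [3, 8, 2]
A^⊗2 =
  [8, 7, 7]
  [7, 8, 6]
  [5, 6, 4]

Each entry (A^⊗2)_ij equals the minimum over all length-2 walks i = v_0 → v_1 → … → v_2 = j of Σ_t A[v_t][v_{t+1}]. For example, for (i, j) = (0, 2) we minimise over 3 possible intermediate vertex sequences; the minimum is 7, attained along the walk 0 → 1 → 2.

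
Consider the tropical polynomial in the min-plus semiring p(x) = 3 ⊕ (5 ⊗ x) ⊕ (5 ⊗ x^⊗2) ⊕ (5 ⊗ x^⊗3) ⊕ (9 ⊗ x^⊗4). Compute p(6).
p(6) = 3

A tropical monomial a ⊗ x^⊗i evaluates to a + i · x. Evaluating each term at x = 6:
  Term 0 contributes 3 + 0 · 6 = 3
  Term 1 contributes 5 + 1 · 6 = 11
  Term 2 contributes 5 + 2 · 6 = 17
  Term 3 contributes 5 + 3 · 6 = 23
  Term 4 contributes 9 + 4 · 6 = 33
p(6) = ⊕ of these = min[3, 11, 17, 23, 33] = 3.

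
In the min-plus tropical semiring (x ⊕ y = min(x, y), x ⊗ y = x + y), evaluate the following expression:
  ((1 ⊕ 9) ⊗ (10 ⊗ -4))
((1 ⊕ 9) ⊗ (10 ⊗ -4)) = 7

Expand innermost to outermost. Recall ⊕ takes the minimum of its arguments and ⊗ takes their sum. Working out the expression ((1 ⊕ 9) ⊗ (10 ⊗ -4)) gives 7.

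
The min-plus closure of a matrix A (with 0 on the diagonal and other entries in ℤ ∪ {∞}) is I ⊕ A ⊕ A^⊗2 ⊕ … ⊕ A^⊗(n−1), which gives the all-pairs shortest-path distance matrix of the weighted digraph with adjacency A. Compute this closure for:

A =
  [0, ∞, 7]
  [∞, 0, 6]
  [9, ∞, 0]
Closure =
  [0, ∞, 7]
  [15, 0, 6]
  [9, ∞, 0]

This is the Floyd-Warshall all-pairs shortest-path computation. For each intermediate vertex k = 0, 1, …, 2, update dist[i][j] ← min(dist[i][j], dist[i][k] + dist[k][j]). The final matrix gives, for each (i, j), the minimum total weight of any directed path from i to j (possibly empty when i = j).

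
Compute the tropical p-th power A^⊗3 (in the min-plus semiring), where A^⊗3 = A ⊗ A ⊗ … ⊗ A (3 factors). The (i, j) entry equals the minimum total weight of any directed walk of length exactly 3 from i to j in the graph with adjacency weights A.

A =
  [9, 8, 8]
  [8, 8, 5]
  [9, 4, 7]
A^⊗3 =
  [20, 17, 17]
  [17, 16, 14]
  [18, 13, 16]

Each entry (A^⊗3)_ij equals the minimum over all length-3 walks i = v_0 → v_1 → … → v_3 = j of Σ_t A[v_t][v_{t+1}]. For example, for (i, j) = (0, 2) we minimise over 9 possible intermediate vertex sequences; the minimum is 17, attained along the walk 0 → 2 → 1 → 2.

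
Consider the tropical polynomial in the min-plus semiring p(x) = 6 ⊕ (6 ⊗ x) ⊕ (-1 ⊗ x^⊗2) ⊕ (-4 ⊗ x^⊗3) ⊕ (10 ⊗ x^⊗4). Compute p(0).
p(0) = -4

A tropical monomial a ⊗ x^⊗i evaluates to a + i · x. Evaluating each term at x = 0:
  Term 0 contributes 6 + 0 · 0 = 6
  Term 1 contributes 6 + 1 · 0 = 6
  Term 2 contributes -1 + 2 · 0 = -1
  Term 3 contributes -4 + 3 · 0 = -4
  Term 4 contributes 10 + 4 · 0 = 10
p(0) = ⊕ of these = min[6, 6, -1, -4, 10] = -4.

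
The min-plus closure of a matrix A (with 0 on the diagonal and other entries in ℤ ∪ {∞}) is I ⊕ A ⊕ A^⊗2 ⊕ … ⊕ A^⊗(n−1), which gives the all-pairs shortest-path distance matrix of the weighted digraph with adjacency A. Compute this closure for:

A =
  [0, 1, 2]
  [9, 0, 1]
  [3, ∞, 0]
Closure =
  [0, 1, 2]
  [4, 0, 1]
  [3, 4, 0]

This is the Floyd-Warshall all-pairs shortest-path computation. For each intermediate vertex k = 0, 1, …, 2, update dist[i][j] ← min(dist[i][j], dist[i][k] + dist[k][j]). The final matrix gives, for each (i, j), the minimum total weight of any directed path from i to j (possibly empty when i = j).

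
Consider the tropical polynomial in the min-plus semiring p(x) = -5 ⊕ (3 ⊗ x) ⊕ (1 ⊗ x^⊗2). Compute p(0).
p(0) = -5

A tropical monomial a ⊗ x^⊗i evaluates to a + i · x. Evaluating each term at x = 0:
  Term 0 contributes -5 + 0 · 0 = -5
  Term 1 contributes 3 + 1 · 0 = 3
  Term 2 contributes 1 + 2 · 0 = 1
p(0) = ⊕ of these = min[-5, 3, 1] = -5.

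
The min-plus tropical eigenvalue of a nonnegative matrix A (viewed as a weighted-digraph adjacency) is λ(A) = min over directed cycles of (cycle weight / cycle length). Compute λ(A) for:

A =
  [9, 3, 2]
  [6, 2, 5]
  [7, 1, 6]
λ(A) = 2

Enumerate directed cycles and compute their means (weight / length). Sample:
  cycle 0 → 0: weight = 9, length = 1, mean = 9/1 ≈ 9.000
  cycle 1 → 1: weight = 2, length = 1, mean = 2/1 ≈ 2.000
  cycle 2 → 2: weight = 6, length = 1, mean = 6/1 ≈ 6.000
  cycle 0 → 1 → 0: weight = 9, length = 2, mean = 9/2 ≈ 4.500
  cycle 0 → 2 → 0: weight = 9, length = 2, mean = 9/2 ≈ 4.500
  cycle 1 → 0 → 1: weight = 9, length = 2, mean = 9/2 ≈ 4.500
Minimum mean = 2.000, attained e.g. along the cycle 1 → 1 with weight 2 and length 1. So λ(A) = 2/1 = 2.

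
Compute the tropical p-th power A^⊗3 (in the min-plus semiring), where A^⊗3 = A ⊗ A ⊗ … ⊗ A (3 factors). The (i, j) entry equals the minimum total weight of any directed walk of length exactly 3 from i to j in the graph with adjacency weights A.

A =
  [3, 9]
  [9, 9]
A^⊗3 =
  [9, 15]
  [15, 21]

Each entry (A^⊗3)_ij equals the minimum over all length-3 walks i = v_0 → v_1 → … → v_3 = j of Σ_t A[v_t][v_{t+1}]. For example, for (i, j) = (0, 1) we minimise over 4 possible intermediate vertex sequences; the minimum is 15, attained along the walk 0 → 0 → 0 → 1.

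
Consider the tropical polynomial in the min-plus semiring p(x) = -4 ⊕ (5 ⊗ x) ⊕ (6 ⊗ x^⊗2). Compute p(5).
p(5) = -4

A tropical monomial a ⊗ x^⊗i evaluates to a + i · x. Evaluating each term at x = 5:
  Term 0 contributes -4 + 0 · 5 = -4
  Term 1 contributes 5 + 1 · 5 = 10
  Term 2 contributes 6 + 2 · 5 = 16
p(5) = ⊕ of these = min[-4, 10, 16] = -4.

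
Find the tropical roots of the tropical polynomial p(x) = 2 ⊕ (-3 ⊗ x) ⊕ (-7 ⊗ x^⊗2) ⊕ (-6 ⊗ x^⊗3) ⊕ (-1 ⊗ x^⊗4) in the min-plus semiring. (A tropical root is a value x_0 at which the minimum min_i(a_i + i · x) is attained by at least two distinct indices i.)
Roots: {-5, -1, 4, 5}

Each tropical root is a break point of the lower envelope of the lines y = a_i + i · x (there are 5 lines, with slopes 0, 1, ..., 4). Only the lines that attain the minimum somewhere contribute to roots; other lines are dominated. Here the surviving (envelope) indices are i = 4, i = 3, i = 2, i = 1, i = 0.
Intersections between consecutive envelope lines give the roots: for adjacent envelope indices i < j the intersection is x = (a_i − a_j) / (j − i). Reading off the sorted break points: {-5, -1, 4, 5}.
Verification: at each break x_0, at least two indices attain the minimum of min_i(a_i + i · x_0).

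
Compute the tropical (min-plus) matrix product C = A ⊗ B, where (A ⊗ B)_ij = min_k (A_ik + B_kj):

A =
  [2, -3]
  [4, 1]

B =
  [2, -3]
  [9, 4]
A ⊗ B =
  [4, -1]
  [6, 1]

Apply the min-plus product entry-by-entry:
  C[0][0] = min over k of (A[0][0] + B[0][0] = 2 + 2 = 4, A[0][1] + B[1][0] = -3 + 9 = 6) = 4 (attained at k = 0)
  C[0][1] = min over k of (A[0][0] + B[0][1] = 2 + -3 = -1, A[0][1] + B[1][1] = -3 + 4 = 1) = -1 (attained at k = 0)
  C[1][0] = min over k of (A[1][0] + B[0][0] = 4 + 2 = 6, A[1][1] + B[1][0] = 1 + 9 = 10) = 6 (attained at k = 0)
  C[1][1] = min over k of (A[1][0] + B[0][1] = 4 + -3 = 1, A[1][1] + B[1][1] = 1 + 4 = 5) = 1 (attained at k = 0)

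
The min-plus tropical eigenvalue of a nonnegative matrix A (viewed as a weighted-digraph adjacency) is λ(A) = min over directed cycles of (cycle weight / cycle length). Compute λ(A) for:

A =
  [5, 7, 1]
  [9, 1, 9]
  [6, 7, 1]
λ(A) = 1

Enumerate directed cycles and compute their means (weight / length). Sample:
  cycle 0 → 0: weight = 5, length = 1, mean = 5/1 ≈ 5.000
  cycle 1 → 1: weight = 1, length = 1, mean = 1/1 ≈ 1.000
  cycle 2 → 2: weight = 1, length = 1, mean = 1/1 ≈ 1.000
  cycle 0 → 1 → 0: weight = 16, length = 2, mean = 16/2 ≈ 8.000
  cycle 0 → 2 → 0: weight = 7, length = 2, mean = 7/2 ≈ 3.500
  cycle 1 → 0 → 1: weight = 16, length = 2, mean = 16/2 ≈ 8.000
Minimum mean = 1.000, attained e.g. along the cycle 1 → 1 with weight 1 and length 1. So λ(A) = 1/1 = 1.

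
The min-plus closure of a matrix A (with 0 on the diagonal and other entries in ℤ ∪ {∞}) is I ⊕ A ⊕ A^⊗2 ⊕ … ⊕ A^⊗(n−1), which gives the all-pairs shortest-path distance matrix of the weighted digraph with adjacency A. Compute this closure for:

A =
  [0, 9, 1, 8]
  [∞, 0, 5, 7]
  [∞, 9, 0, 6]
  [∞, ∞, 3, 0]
Closure =
  [0, 9, 1, 7]
  [∞, 0, 5, 7]
  [∞, 9, 0, 6]
  [∞, 12, 3, 0]

This is the Floyd-Warshall all-pairs shortest-path computation. For each intermediate vertex k = 0, 1, …, 3, update dist[i][j] ← min(dist[i][j], dist[i][k] + dist[k][j]). The final matrix gives, for each (i, j), the minimum total weight of any directed path from i to j (possibly empty when i = j).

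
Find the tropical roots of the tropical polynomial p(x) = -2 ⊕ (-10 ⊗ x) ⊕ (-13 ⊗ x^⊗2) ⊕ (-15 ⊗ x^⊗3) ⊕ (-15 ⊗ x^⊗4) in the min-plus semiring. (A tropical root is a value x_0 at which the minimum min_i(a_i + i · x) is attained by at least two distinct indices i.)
Roots: {0, 2, 3, 8}

Each tropical root is a break point of the lower envelope of the lines y = a_i + i · x (there are 5 lines, with slopes 0, 1, ..., 4). Only the lines that attain the minimum somewhere contribute to roots; other lines are dominated. Here the surviving (envelope) indices are i = 4, i = 3, i = 2, i = 1, i = 0.
Intersections between consecutive envelope lines give the roots: for adjacent envelope indices i < j the intersection is x = (a_i − a_j) / (j − i). Reading off the sorted break points: {0, 2, 3, 8}.
Verification: at each break x_0, at least two indices attain the minimum of min_i(a_i + i · x_0).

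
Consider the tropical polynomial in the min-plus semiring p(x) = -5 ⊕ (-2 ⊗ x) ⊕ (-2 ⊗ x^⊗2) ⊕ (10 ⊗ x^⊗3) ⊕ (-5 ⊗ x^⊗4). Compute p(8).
p(8) = -5

A tropical monomial a ⊗ x^⊗i evaluates to a + i · x. Evaluating each term at x = 8:
  Term 0 contributes -5 + 0 · 8 = -5
  Term 1 contributes -2 + 1 · 8 = 6
  Term 2 contributes -2 + 2 · 8 = 14
  Term 3 contributes 10 + 3 · 8 = 34
  Term 4 contributes -5 + 4 · 8 = 27
p(8) = ⊕ of these = min[-5, 6, 14, 34, 27] = -5.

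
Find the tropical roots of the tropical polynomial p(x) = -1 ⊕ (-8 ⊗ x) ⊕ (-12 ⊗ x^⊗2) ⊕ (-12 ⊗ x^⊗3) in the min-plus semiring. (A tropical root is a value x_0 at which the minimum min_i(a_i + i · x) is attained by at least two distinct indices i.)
Roots: {0, 4, 7}

Each tropical root is a break point of the lower envelope of the lines y = a_i + i · x (there are 4 lines, with slopes 0, 1, ..., 3). Only the lines that attain the minimum somewhere contribute to roots; other lines are dominated. Here the surviving (envelope) indices are i = 3, i = 2, i = 1, i = 0.
Intersections between consecutive envelope lines give the roots: for adjacent envelope indices i < j the intersection is x = (a_i − a_j) / (j − i). Reading off the sorted break points: {0, 4, 7}.
Verification: at each break x_0, at least two indices attain the minimum of min_i(a_i + i · x_0).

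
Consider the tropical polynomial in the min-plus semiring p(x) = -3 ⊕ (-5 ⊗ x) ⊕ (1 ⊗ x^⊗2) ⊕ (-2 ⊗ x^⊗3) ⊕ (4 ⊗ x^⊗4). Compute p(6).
p(6) = -3

A tropical monomial a ⊗ x^⊗i evaluates to a + i · x. Evaluating each term at x = 6:
  Term 0 contributes -3 + 0 · 6 = -3
  Term 1 contributes -5 + 1 · 6 = 1
  Term 2 contributes 1 + 2 · 6 = 13
  Term 3 contributes -2 + 3 · 6 = 16
  Term 4 contributes 4 + 4 · 6 = 28
p(6) = ⊕ of these = min[-3, 1, 13, 16, 28] = -3.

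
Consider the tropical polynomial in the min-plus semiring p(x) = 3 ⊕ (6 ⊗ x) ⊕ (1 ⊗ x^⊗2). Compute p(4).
p(4) = 3

A tropical monomial a ⊗ x^⊗i evaluates to a + i · x. Evaluating each term at x = 4:
  Term 0 contributes 3 + 0 · 4 = 3
  Term 1 contributes 6 + 1 · 4 = 10
  Term 2 contributes 1 + 2 · 4 = 9
p(4) = ⊕ of these = min[3, 10, 9] = 3.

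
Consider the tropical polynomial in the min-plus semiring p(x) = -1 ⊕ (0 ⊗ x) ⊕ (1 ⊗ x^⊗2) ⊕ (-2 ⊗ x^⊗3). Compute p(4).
p(4) = -1

A tropical monomial a ⊗ x^⊗i evaluates to a + i · x. Evaluating each term at x = 4:
  Term 0 contributes -1 + 0 · 4 = -1
  Term 1 contributes 0 + 1 · 4 = 4
  Term 2 contributes 1 + 2 · 4 = 9
  Term 3 contributes -2 + 3 · 4 = 10
p(4) = ⊕ of these = min[-1, 4, 9, 10] = -1.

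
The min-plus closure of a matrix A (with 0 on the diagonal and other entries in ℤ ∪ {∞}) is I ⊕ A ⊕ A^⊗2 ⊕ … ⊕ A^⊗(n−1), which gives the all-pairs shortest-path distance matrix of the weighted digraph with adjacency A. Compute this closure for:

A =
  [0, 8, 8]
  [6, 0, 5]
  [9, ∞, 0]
Closure =
  [0, 8, 8]
  [6, 0, 5]
  [9, 17, 0]

This is the Floyd-Warshall all-pairs shortest-path computation. For each intermediate vertex k = 0, 1, …, 2, update dist[i][j] ← min(dist[i][j], dist[i][k] + dist[k][j]). The final matrix gives, for each (i, j), the minimum total weight of any directed path from i to j (possibly empty when i = j).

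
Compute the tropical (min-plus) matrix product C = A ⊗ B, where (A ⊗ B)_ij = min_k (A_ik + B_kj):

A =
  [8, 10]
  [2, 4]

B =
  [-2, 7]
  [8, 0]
A ⊗ B =
  [6, 10]
  [0, 4]

Apply the min-plus product entry-by-entry:
  C[0][0] = min over k of (A[0][0] + B[0][0] = 8 + -2 = 6, A[0][1] + B[1][0] = 10 + 8 = 18) = 6 (attained at k = 0)
  C[0][1] = min over k of (A[0][0] + B[0][1] = 8 + 7 = 15, A[0][1] + B[1][1] = 10 + 0 = 10) = 10 (attained at k = 1)
  C[1][0] = min over k of (A[1][0] + B[0][0] = 2 + -2 = 0, A[1][1] + B[1][0] = 4 + 8 = 12) = 0 (attained at k = 0)
  C[1][1] = min over k of (A[1][0] + B[0][1] = 2 + 7 = 9, A[1][1] + B[1][1] = 4 + 0 = 4) = 4 (attained at k = 1)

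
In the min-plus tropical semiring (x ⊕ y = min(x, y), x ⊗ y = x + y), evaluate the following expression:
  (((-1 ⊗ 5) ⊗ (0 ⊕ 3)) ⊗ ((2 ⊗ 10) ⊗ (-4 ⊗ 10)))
(((-1 ⊗ 5) ⊗ (0 ⊕ 3)) ⊗ ((2 ⊗ 10) ⊗ (-4 ⊗ 10))) = 22

Expand innermost to outermost. Recall ⊕ takes the minimum of its arguments and ⊗ takes their sum. Working out the expression (((-1 ⊗ 5) ⊗ (0 ⊕ 3)) ⊗ ((2 ⊗ 10) ⊗ (-4 ⊗ 10))) gives 22.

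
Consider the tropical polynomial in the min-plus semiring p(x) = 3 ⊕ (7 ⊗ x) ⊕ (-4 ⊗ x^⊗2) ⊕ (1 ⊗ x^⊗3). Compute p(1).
p(1) = -2

A tropical monomial a ⊗ x^⊗i evaluates to a + i · x. Evaluating each term at x = 1:
  Term 0 contributes 3 + 0 · 1 = 3
  Term 1 contributes 7 + 1 · 1 = 8
  Term 2 contributes -4 + 2 · 1 = -2
  Term 3 contributes 1 + 3 · 1 = 4
p(1) = ⊕ of these = min[3, 8, -2, 4] = -2.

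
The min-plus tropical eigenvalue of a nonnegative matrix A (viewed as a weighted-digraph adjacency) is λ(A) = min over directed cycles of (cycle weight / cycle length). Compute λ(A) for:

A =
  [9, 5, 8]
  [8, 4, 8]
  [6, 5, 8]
λ(A) = 4

Enumerate directed cycles and compute their means (weight / length). Sample:
  cycle 0 → 0: weight = 9, length = 1, mean = 9/1 ≈ 9.000
  cycle 1 → 1: weight = 4, length = 1, mean = 4/1 ≈ 4.000
  cycle 2 → 2: weight = 8, length = 1, mean = 8/1 ≈ 8.000
  cycle 0 → 1 → 0: weight = 13, length = 2, mean = 13/2 ≈ 6.500
  cycle 0 → 2 → 0: weight = 14, length = 2, mean = 14/2 ≈ 7.000
  cycle 1 → 0 → 1: weight = 13, length = 2, mean = 13/2 ≈ 6.500
Minimum mean = 4.000, attained e.g. along the cycle 1 → 1 with weight 4 and length 1. So λ(A) = 4/1 = 4.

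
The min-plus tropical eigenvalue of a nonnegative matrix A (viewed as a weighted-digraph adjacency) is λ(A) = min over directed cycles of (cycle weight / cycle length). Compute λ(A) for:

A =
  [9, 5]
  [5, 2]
λ(A) = 2

Enumerate directed cycles and compute their means (weight / length). Sample:
  cycle 0 → 0: weight = 9, length = 1, mean = 9/1 ≈ 9.000
  cycle 1 → 1: weight = 2, length = 1, mean = 2/1 ≈ 2.000
  cycle 0 → 1 → 0: weight = 10, length = 2, mean = 10/2 ≈ 5.000
  cycle 1 → 0 → 1: weight = 10, length = 2, mean = 10/2 ≈ 5.000
Minimum mean = 2.000, attained e.g. along the cycle 1 → 1 with weight 2 and length 1. So λ(A) = 2/1 = 2.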